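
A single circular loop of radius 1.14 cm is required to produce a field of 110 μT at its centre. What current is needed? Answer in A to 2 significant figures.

I ≈ 2.0 A

At the centre of a circular loop B = μ₀I/(2R), so I = 2RB/μ₀.
With R = 0.0114 m, I = 2 × 0.0114 × 1.10×10⁻⁴ / (4π×10⁻⁷) = 2.00 A.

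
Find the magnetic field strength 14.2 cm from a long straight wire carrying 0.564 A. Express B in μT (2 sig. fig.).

B ≈ 0.79 μT

For an infinitely long straight wire, B = μ₀I/(2πd).
B = (4π×10⁻⁷ × 0.564) / (2π × 0.142) = 7.94×10⁻⁷ T.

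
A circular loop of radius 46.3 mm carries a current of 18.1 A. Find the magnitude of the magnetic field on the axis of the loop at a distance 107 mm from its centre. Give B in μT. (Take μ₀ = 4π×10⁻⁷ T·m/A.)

B ≈ 15.4 μT

On the axis of a circular loop, B = μ₀IR² / [2(R²+z²)^(3/2)].
R² + z² = (0.0463)² + (0.107)² = 0.01359 m², and (R²+z²)^(3/2) = 1.58×10⁻³ m³.
B = (4π×10⁻⁷ × 18.1 × 0.002144) / (2 × 1.58×10⁻³) = 1.54×10⁻⁵ T.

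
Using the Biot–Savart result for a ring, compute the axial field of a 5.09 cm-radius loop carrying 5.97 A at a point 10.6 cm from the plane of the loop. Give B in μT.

B ≈ 5.98 μT

On the axis of a circular loop, B = μ₀IR² / [2(R²+z²)^(3/2)].
R² + z² = (0.0509)² + (0.106)² = 0.01383 m², and (R²+z²)^(3/2) = 1.63×10⁻³ m³.
B = (4π×10⁻⁷ × 5.97 × 0.002591) / (2 × 1.63×10⁻³) = 5.98×10⁻⁶ T.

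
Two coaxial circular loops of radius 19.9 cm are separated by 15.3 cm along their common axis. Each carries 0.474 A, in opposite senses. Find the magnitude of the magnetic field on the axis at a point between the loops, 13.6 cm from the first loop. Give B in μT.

B ≈ 0.638 μT

Each loop contributes B = μ₀IR²/[2(R²+z²)^(3/2)] on the axis, with z measured from that loop.
Loop 1 (z = 0.136 m): B₁ = 8.42×10⁻⁷ T. Loop 2 (z = 0.017 m): B₂ = 1.48×10⁻⁶ T.
The fields oppose: B = |B₁ − B₂| = 6.38×10⁻⁷ T.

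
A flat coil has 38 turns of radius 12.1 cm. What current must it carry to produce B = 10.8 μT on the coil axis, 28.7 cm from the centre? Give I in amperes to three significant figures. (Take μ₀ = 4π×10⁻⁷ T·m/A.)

I ≈ 0.933 A

For an N-turn coil, B = Nμ₀IR²/[2(R²+z²)^(3/2)] with R = 0.121 m, z = 0.287 m, so I = 2B(R²+z²)^(3/2)/(Nμ₀R²) = 2 × 1.08×10⁻⁵ × 3.02×10⁻² / (38 × 4π×10⁻⁷ × 0.01464) = 0.933 A.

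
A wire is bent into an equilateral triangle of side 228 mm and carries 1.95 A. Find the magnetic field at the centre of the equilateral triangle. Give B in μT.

Each side is a finite straight segment at perpendicular distance d = a/(2 tan(π/3)) = 0.06582 m from the centre, with end-angles ±π/3.
One side contributes B₁ = (μ₀I/4πd)·2 sin(π/3) = 5.13×10⁻⁶ T.
All 3 sides add in the same direction: B = 3 × 5.13×10⁻⁶ = 1.54×10⁻⁵ T.

B ≈ 15.4 μT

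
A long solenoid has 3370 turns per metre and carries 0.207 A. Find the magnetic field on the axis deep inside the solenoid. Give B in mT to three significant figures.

Inside a long solenoid, B = μ₀nI with n = 3370 turns/m.
B = 4π×10⁻⁷ × 3370 × 0.207 = 8.77×10⁻⁴ T.

B ≈ 0.877 mT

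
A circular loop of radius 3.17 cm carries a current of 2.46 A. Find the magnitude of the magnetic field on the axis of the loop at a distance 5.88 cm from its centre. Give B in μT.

On the axis of a circular loop, B = μ₀IR² / [2(R²+z²)^(3/2)].
R² + z² = (0.0317)² + (0.0588)² = 0.004462 m², and (R²+z²)^(3/2) = 2.98×10⁻⁴ m³.
B = (4π×10⁻⁷ × 2.46 × 0.001005) / (2 × 2.98×10⁻⁴) = 5.21×10⁻⁶ T.

B ≈ 5.21 μT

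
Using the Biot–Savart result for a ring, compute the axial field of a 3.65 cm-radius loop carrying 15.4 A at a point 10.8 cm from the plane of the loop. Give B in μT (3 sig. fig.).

B ≈ 8.70 μT

On the axis of a circular loop, B = μ₀IR² / [2(R²+z²)^(3/2)].
R² + z² = (0.0365)² + (0.108)² = 0.013 m², and (R²+z²)^(3/2) = 1.48×10⁻³ m³.
B = (4π×10⁻⁷ × 15.4 × 0.001332) / (2 × 1.48×10⁻³) = 8.70×10⁻⁶ T.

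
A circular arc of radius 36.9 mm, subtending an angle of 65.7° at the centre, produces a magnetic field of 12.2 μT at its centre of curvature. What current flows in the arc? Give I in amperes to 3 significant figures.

I ≈ 3.93 A

For a circular arc, B = μ₀Iφ/(4πR) with φ in radians; here φ = 1.147 rad.
So I = 4πRB/(μ₀φ) = 4π × 0.0369 × 1.22×10⁻⁵ / (4π×10⁻⁷ × 1.147) = 3.93 A.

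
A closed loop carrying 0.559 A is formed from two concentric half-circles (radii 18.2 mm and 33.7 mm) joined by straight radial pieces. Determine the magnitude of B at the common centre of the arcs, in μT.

B ≈ 4.44 μT

The radial connectors point toward the centre, so dl × r̂ = 0 and they contribute nothing.
Each semicircle gives μ₀I/(4R): inner arc 9.65×10⁻⁶ T, outer arc 5.21×10⁻⁶ T.
The two arcs carry current in opposite angular senses, so their fields oppose: B = |9.65×10⁻⁶ − 5.21×10⁻⁶| = 4.44×10⁻⁶ T.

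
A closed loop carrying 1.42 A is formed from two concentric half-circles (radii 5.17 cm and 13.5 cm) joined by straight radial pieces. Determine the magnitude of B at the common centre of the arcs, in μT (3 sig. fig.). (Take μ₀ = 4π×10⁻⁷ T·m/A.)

B ≈ 5.32 μT

The radial connectors point toward the centre, so dl × r̂ = 0 and they contribute nothing.
Each semicircle gives μ₀I/(4R): inner arc 8.63×10⁻⁶ T, outer arc 3.30×10⁻⁶ T.
The two arcs carry current in opposite angular senses, so their fields oppose: B = |8.63×10⁻⁶ − 3.30×10⁻⁶| = 5.32×10⁻⁶ T.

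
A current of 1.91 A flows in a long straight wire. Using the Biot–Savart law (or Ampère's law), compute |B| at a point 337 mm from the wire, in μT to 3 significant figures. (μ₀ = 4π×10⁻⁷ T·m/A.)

For an infinitely long straight wire, B = μ₀I/(2πd).
B = (4π×10⁻⁷ × 1.91) / (2π × 0.337) = 1.13×10⁻⁶ T.

B ≈ 1.13 μT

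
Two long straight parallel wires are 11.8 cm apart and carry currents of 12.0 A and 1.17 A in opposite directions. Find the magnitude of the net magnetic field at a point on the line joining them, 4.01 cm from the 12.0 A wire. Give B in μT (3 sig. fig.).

Each long wire gives B = μ₀I/(2πd). Distances are d₁ = 0.0401 m and d₂ = 0.0779 m.
B₁ = 5.99×10⁻⁵ T, B₂ = 3.00×10⁻⁶ T.
Between antiparallel currents both contributions point the same way, so they add. B = B₁ + B₂ = 5.99×10⁻⁵ + 3.00×10⁻⁶ = 6.29×10⁻⁵ T.

B ≈ 62.9 μT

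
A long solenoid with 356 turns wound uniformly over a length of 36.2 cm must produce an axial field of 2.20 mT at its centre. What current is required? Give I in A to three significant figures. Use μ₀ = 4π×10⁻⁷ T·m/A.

I ≈ 1.78 A

Inside a long solenoid B = μ₀nI with n = 983.4 m⁻¹, so I = B/(μ₀n).
I = 2.20×10⁻³ / (4π×10⁻⁷ × 983.4) = 1.78 A.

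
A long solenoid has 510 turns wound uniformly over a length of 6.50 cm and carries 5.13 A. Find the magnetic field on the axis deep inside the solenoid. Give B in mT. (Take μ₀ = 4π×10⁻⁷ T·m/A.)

B ≈ 50.6 mT

Inside a long solenoid, B = μ₀nI with n = 7846 turns/m.
B = 4π×10⁻⁷ × 7846 × 5.13 = 5.06×10⁻² T.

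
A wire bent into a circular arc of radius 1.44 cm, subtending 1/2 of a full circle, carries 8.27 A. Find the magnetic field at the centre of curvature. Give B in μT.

The Biot–Savart field of a circular arc at its centre is B = μ₀Iφ/(4πR), with φ = 3.142 rad.
B = (4π×10⁻⁷ × 8.27 × 3.142) / (4π × 0.0144) = 1.80×10⁻⁴ T.

B ≈ 180 μT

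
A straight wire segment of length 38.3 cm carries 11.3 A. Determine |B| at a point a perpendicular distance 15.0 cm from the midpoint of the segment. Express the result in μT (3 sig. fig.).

B ≈ 11.9 μT

For a finite straight segment, B = (μ₀I/4πd)(sinθ₁ + sinθ₂), where θ₁, θ₂ are the angles from the perpendicular to each end.
The perpendicular from the point meets the wire at its midpoint, so each end is L/2 = 0.1915 m away along the wire.
sinθ₁ = 0.1915/√(0.1915²+0.15²) = 0.7872; sinθ₂ = 0.1915/√(0.1915²+0.15²) = 0.7872.
B = (4π×10⁻⁷ × 11.3) / (4π × 0.15) × (0.7872 + 0.7872) = 1.19×10⁻⁵ T.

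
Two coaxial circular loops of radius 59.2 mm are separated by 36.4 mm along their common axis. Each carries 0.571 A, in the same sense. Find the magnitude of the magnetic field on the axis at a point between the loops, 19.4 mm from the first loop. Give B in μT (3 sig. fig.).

B ≈ 10.6 μT

Each loop contributes B = μ₀IR²/[2(R²+z²)^(3/2)] on the axis, with z measured from that loop.
Loop 1 (z = 0.0194 m): B₁ = 5.20×10⁻⁶ T. Loop 2 (z = 0.017 m): B₂ = 5.38×10⁻⁶ T.
The fields add: B = B₁ + B₂ = 1.06×10⁻⁵ T.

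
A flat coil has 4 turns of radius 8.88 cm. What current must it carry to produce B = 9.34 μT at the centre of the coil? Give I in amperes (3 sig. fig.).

I ≈ 0.330 A

For an N-turn coil, B = Nμ₀I/(2R) with R = 0.0888 m, so I = 2RB/(Nμ₀) = 2 × 0.0888 × 9.34×10⁻⁶ / (4 × 4π×10⁻⁷) = 0.330 A.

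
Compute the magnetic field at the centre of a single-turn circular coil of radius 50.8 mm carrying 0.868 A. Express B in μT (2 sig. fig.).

At the centre of a circular loop the Biot–Savart law gives B = μ₀I/(2R).
B = (4π×10⁻⁷ × 0.868) / (2 × 0.0508) = 1.07×10⁻⁵ T.

B ≈ 11 μT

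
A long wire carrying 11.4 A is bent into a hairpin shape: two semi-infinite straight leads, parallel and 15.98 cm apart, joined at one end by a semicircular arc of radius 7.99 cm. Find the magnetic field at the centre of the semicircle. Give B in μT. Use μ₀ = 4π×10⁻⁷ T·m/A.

B ≈ 73.4 μT

The semicircular arc contributes B_arc = μ₀I·π/(4πR) = μ₀I/(4R) = 4.48×10⁻⁵ T.
Each semi-infinite lead is at perpendicular distance R = 0.0799 m from the centre, with the perpendicular foot at its near end, so it contributes μ₀I/(4πR); both point the same way, together 2.85×10⁻⁵ T.
Arc and leads all point the same direction: B = 4.48×10⁻⁵ + 2.85×10⁻⁵ = 7.34×10⁻⁵ T.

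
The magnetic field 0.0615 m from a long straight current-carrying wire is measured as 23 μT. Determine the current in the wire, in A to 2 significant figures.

For a long straight wire B = μ₀I/(2πd), so I = 2πdB/μ₀.
I = 2π × 0.0615 × 2.30×10⁻⁵ / (4π×10⁻⁷) = 7.07 A.

I ≈ 7.1 A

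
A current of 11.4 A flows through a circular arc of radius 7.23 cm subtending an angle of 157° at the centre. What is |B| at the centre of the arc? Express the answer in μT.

The Biot–Savart field of a circular arc at its centre is B = μ₀Iφ/(4πR), with φ = 2.74 rad.
B = (4π×10⁻⁷ × 11.4 × 2.74) / (4π × 0.0723) = 4.32×10⁻⁵ T.

B ≈ 43.2 μT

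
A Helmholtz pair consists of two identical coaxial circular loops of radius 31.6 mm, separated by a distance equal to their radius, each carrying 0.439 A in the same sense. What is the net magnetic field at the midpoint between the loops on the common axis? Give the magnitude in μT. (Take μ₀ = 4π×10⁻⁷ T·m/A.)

B ≈ 12.5 μT

Each loop contributes B = μ₀IR²/[2(R²+z²)^(3/2)] on the axis, with z measured from that loop.
Loop 1 (z = 0.0158 m): B₁ = 6.25×10⁻⁶ T. Loop 2 (z = 0.0158 m): B₂ = 6.25×10⁻⁶ T.
The fields add: B = B₁ + B₂ = 1.25×10⁻⁵ T.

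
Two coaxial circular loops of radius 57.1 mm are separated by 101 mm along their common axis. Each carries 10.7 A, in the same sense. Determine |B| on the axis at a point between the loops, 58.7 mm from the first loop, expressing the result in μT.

B ≈ 101 μT

Each loop contributes B = μ₀IR²/[2(R²+z²)^(3/2)] on the axis, with z measured from that loop.
Loop 1 (z = 0.0587 m): B₁ = 3.99×10⁻⁵ T. Loop 2 (z = 0.0423 m): B₂ = 6.11×10⁻⁵ T.
The fields add: B = B₁ + B₂ = 1.01×10⁻⁴ T.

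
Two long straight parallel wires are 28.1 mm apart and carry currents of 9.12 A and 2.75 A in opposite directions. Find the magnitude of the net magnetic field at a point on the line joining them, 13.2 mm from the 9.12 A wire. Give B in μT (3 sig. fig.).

B ≈ 175 μT

Each long wire gives B = μ₀I/(2πd). Distances are d₁ = 0.0132 m and d₂ = 0.0149 m.
B₁ = 1.38×10⁻⁴ T, B₂ = 3.69×10⁻⁵ T.
Between antiparallel currents both contributions point the same way, so they add. B = B₁ + B₂ = 1.38×10⁻⁴ + 3.69×10⁻⁵ = 1.75×10⁻⁴ T.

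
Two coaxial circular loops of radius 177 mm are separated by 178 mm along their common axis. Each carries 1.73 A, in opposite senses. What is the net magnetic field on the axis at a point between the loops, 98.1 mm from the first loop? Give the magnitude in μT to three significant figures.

Each loop contributes B = μ₀IR²/[2(R²+z²)^(3/2)] on the axis, with z measured from that loop.
Loop 1 (z = 0.0981 m): B₁ = 4.11×10⁻⁶ T. Loop 2 (z = 0.0799 m): B₂ = 4.65×10⁻⁶ T.
The fields oppose: B = |B₁ − B₂| = 5.41×10⁻⁷ T.

B ≈ 0.541 μT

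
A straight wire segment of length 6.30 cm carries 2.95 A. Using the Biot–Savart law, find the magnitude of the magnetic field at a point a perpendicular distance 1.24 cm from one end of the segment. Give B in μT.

For a finite straight segment, B = (μ₀I/4πd)(sinθ₁ + sinθ₂), where θ₁, θ₂ are the angles from the perpendicular to each end.
The perpendicular foot is at one end, so the two end-offsets along the wire are 0 and L = 0.063 m.
sinθ₁ = 0/√(0²+0.0124²) = 0.0000; sinθ₂ = 0.063/√(0.063²+0.0124²) = 0.9812.
B = (4π×10⁻⁷ × 2.95) / (4π × 0.0124) × (0.0000 + 0.9812) = 2.33×10⁻⁵ T.

B ≈ 23.3 μT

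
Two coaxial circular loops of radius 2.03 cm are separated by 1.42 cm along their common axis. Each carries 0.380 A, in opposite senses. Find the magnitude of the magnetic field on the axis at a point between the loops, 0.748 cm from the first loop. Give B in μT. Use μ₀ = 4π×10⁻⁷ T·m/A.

Each loop contributes B = μ₀IR²/[2(R²+z²)^(3/2)] on the axis, with z measured from that loop.
Loop 1 (z = 0.00748 m): B₁ = 9.72×10⁻⁶ T. Loop 2 (z = 0.00672 m): B₂ = 1.01×10⁻⁵ T.
The fields oppose: B = |B₁ − B₂| = 3.46×10⁻⁷ T.

B ≈ 0.346 μT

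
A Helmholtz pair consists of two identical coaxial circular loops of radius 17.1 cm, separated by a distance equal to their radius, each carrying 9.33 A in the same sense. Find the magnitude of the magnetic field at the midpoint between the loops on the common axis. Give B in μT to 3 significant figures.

Each loop contributes B = μ₀IR²/[2(R²+z²)^(3/2)] on the axis, with z measured from that loop.
Loop 1 (z = 0.0855 m): B₁ = 2.45×10⁻⁵ T. Loop 2 (z = 0.0855 m): B₂ = 2.45×10⁻⁵ T.
The fields add: B = B₁ + B₂ = 4.91×10⁻⁵ T.

B ≈ 49.1 μT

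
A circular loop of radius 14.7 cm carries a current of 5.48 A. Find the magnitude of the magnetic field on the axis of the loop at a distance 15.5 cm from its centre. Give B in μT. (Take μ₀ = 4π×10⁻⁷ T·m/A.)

B ≈ 7.63 μT

On the axis of a circular loop, B = μ₀IR² / [2(R²+z²)^(3/2)].
R² + z² = (0.147)² + (0.155)² = 0.04563 m², and (R²+z²)^(3/2) = 9.75×10⁻³ m³.
B = (4π×10⁻⁷ × 5.48 × 0.02161) / (2 × 9.75×10⁻³) = 7.63×10⁻⁶ T.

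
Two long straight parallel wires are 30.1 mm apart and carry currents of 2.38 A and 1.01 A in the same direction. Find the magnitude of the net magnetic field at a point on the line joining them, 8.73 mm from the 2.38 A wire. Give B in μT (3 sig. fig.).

B ≈ 45.1 μT

Each long wire gives B = μ₀I/(2πd). Distances are d₁ = 0.00873 m and d₂ = 0.02137 m.
B₁ = 5.45×10⁻⁵ T, B₂ = 9.45×10⁻⁶ T.
Between parallel currents the two contributions point in opposite directions, so they subtract. B = |B₁ − B₂| = |5.45×10⁻⁵ − 9.45×10⁻⁶| = 4.51×10⁻⁵ T.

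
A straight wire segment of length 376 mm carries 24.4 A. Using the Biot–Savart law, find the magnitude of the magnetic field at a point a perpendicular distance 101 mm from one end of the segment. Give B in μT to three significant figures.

For a finite straight segment, B = (μ₀I/4πd)(sinθ₁ + sinθ₂), where θ₁, θ₂ are the angles from the perpendicular to each end.
The perpendicular foot is at one end, so the two end-offsets along the wire are 0 and L = 0.376 m.
sinθ₁ = 0/√(0²+0.101²) = 0.0000; sinθ₂ = 0.376/√(0.376²+0.101²) = 0.9658.
B = (4π×10⁻⁷ × 24.4) / (4π × 0.101) × (0.0000 + 0.9658) = 2.33×10⁻⁵ T.

B ≈ 23.3 μT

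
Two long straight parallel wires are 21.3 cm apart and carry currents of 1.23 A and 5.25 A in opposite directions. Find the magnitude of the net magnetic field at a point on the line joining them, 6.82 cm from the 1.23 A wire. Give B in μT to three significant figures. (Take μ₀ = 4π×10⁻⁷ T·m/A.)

Each long wire gives B = μ₀I/(2πd). Distances are d₁ = 0.0682 m and d₂ = 0.1448 m.
B₁ = 3.61×10⁻⁶ T, B₂ = 7.25×10⁻⁶ T.
Between antiparallel currents both contributions point the same way, so they add. B = B₁ + B₂ = 3.61×10⁻⁶ + 7.25×10⁻⁶ = 1.09×10⁻⁵ T.

B ≈ 10.9 μT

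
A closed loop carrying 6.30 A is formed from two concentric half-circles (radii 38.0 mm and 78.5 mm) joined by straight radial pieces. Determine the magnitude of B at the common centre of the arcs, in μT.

The radial connectors point toward the centre, so dl × r̂ = 0 and they contribute nothing.
Each semicircle gives μ₀I/(4R): inner arc 5.21×10⁻⁵ T, outer arc 2.52×10⁻⁵ T.
The two arcs carry current in opposite angular senses, so their fields oppose: B = |5.21×10⁻⁵ − 2.52×10⁻⁵| = 2.69×10⁻⁵ T.

B ≈ 26.9 μT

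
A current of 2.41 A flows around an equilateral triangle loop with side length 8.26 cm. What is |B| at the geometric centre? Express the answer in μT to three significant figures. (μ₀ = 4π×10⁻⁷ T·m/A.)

Each side is a finite straight segment at perpendicular distance d = a/(2 tan(π/3)) = 0.02384 m from the centre, with end-angles ±π/3.
One side contributes B₁ = (μ₀I/4πd)·2 sin(π/3) = 1.75×10⁻⁵ T.
All 3 sides add in the same direction: B = 3 × 1.75×10⁻⁵ = 5.25×10⁻⁵ T.

B ≈ 52.5 μT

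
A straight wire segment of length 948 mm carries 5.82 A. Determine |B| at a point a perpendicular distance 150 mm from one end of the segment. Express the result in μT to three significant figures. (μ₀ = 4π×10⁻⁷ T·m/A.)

For a finite straight segment, B = (μ₀I/4πd)(sinθ₁ + sinθ₂), where θ₁, θ₂ are the angles from the perpendicular to each end.
The perpendicular foot is at one end, so the two end-offsets along the wire are 0 and L = 0.948 m.
sinθ₁ = 0/√(0²+0.15²) = 0.0000; sinθ₂ = 0.948/√(0.948²+0.15²) = 0.9877.
B = (4π×10⁻⁷ × 5.82) / (4π × 0.15) × (0.0000 + 0.9877) = 3.83×10⁻⁶ T.

B ≈ 3.83 μT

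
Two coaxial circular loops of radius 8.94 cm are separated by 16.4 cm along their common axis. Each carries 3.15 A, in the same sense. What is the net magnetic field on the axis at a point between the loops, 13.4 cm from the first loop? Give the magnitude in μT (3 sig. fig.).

B ≈ 22.6 μT

Each loop contributes B = μ₀IR²/[2(R²+z²)^(3/2)] on the axis, with z measured from that loop.
Loop 1 (z = 0.134 m): B₁ = 3.78×10⁻⁶ T. Loop 2 (z = 0.03 m): B₂ = 1.89×10⁻⁵ T.
The fields add: B = B₁ + B₂ = 2.26×10⁻⁵ T.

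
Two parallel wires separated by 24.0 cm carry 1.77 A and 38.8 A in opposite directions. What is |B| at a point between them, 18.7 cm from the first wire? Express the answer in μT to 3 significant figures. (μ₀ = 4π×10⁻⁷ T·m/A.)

B ≈ 148 μT

Each long wire gives B = μ₀I/(2πd). Distances are d₁ = 0.187 m and d₂ = 0.053 m.
B₁ = 1.89×10⁻⁶ T, B₂ = 1.46×10⁻⁴ T.
Between antiparallel currents both contributions point the same way, so they add. B = B₁ + B₂ = 1.89×10⁻⁶ + 1.46×10⁻⁴ = 1.48×10⁻⁴ T.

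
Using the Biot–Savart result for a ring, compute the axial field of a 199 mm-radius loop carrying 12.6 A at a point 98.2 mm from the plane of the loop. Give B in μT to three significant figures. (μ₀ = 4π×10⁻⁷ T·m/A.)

On the axis of a circular loop, B = μ₀IR² / [2(R²+z²)^(3/2)].
R² + z² = (0.199)² + (0.0982)² = 0.04924 m², and (R²+z²)^(3/2) = 1.09×10⁻² m³.
B = (4π×10⁻⁷ × 12.6 × 0.0396) / (2 × 1.09×10⁻²) = 2.87×10⁻⁵ T.

B ≈ 28.7 μT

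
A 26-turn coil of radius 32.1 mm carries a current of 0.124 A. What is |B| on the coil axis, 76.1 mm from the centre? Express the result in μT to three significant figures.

B ≈ 3.70 μT

For an N-turn flat coil, B = Nμ₀IR²/[2(R²+z²)^(3/2)] with R = 0.0321 m, z = 0.0761 m.
B = 26 × 1.42×10⁻⁷ T = 3.70×10⁻⁶ T.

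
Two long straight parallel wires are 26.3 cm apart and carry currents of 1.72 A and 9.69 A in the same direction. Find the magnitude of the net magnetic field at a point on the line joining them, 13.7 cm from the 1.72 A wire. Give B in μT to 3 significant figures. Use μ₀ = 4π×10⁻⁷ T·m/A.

B ≈ 12.9 μT

Each long wire gives B = μ₀I/(2πd). Distances are d₁ = 0.137 m and d₂ = 0.126 m.
B₁ = 2.51×10⁻⁶ T, B₂ = 1.54×10⁻⁵ T.
Between parallel currents the two contributions point in opposite directions, so they subtract. B = |B₁ − B₂| = |2.51×10⁻⁶ − 1.54×10⁻⁵| = 1.29×10⁻⁵ T.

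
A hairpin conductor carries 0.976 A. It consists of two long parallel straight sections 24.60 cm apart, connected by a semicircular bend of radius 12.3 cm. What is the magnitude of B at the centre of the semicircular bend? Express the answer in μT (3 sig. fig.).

The semicircular arc contributes B_arc = μ₀I·π/(4πR) = μ₀I/(4R) = 2.49×10⁻⁶ T.
Each semi-infinite lead is at perpendicular distance R = 0.123 m from the centre, with the perpendicular foot at its near end, so it contributes μ₀I/(4πR); both point the same way, together 1.59×10⁻⁶ T.
Arc and leads all point the same direction: B = 2.49×10⁻⁶ + 1.59×10⁻⁶ = 4.08×10⁻⁶ T.

B ≈ 4.08 μT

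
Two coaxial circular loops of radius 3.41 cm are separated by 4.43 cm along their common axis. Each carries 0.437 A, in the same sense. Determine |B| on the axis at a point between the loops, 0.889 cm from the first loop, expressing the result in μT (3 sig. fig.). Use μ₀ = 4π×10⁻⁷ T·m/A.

Each loop contributes B = μ₀IR²/[2(R²+z²)^(3/2)] on the axis, with z measured from that loop.
Loop 1 (z = 0.00889 m): B₁ = 7.30×10⁻⁶ T. Loop 2 (z = 0.03541 m): B₂ = 2.69×10⁻⁶ T.
The fields add: B = B₁ + B₂ = 9.98×10⁻⁶ T.

B ≈ 9.98 μT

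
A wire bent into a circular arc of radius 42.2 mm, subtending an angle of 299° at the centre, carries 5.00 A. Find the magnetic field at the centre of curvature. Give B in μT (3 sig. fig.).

The Biot–Savart field of a circular arc at its centre is B = μ₀Iφ/(4πR), with φ = 5.219 rad.
B = (4π×10⁻⁷ × 5.00 × 5.219) / (4π × 0.0422) = 6.18×10⁻⁵ T.

B ≈ 61.8 μT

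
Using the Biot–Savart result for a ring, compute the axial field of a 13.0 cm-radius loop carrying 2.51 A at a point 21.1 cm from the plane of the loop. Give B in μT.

B ≈ 1.75 μT

On the axis of a circular loop, B = μ₀IR² / [2(R²+z²)^(3/2)].
R² + z² = (0.13)² + (0.211)² = 0.06142 m², and (R²+z²)^(3/2) = 1.52×10⁻² m³.
B = (4π×10⁻⁷ × 2.51 × 0.0169) / (2 × 1.52×10⁻²) = 1.75×10⁻⁶ T.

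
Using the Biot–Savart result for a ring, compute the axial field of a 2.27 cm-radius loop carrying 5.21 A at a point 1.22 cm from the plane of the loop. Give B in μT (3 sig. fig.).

B ≈ 98.6 μT

On the axis of a circular loop, B = μ₀IR² / [2(R²+z²)^(3/2)].
R² + z² = (0.0227)² + (0.0122)² = 0.0006641 m², and (R²+z²)^(3/2) = 1.71×10⁻⁵ m³.
B = (4π×10⁻⁷ × 5.21 × 0.0005153) / (2 × 1.71×10⁻⁵) = 9.86×10⁻⁵ T.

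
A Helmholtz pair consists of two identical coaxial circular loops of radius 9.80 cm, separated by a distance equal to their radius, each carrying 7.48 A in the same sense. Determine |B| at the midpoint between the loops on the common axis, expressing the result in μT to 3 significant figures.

B ≈ 68.6 μT

Each loop contributes B = μ₀IR²/[2(R²+z²)^(3/2)] on the axis, with z measured from that loop.
Loop 1 (z = 0.049 m): B₁ = 3.43×10⁻⁵ T. Loop 2 (z = 0.049 m): B₂ = 3.43×10⁻⁵ T.
The fields add: B = B₁ + B₂ = 6.86×10⁻⁵ T.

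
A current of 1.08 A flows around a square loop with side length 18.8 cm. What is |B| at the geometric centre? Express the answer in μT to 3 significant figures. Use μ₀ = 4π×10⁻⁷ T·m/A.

Each side is a finite straight segment at perpendicular distance d = a/(2 tan(π/4)) = 0.094 m from the centre, with end-angles ±π/4.
One side contributes B₁ = (μ₀I/4πd)·2 sin(π/4) = 1.62×10⁻⁶ T.
All 4 sides add in the same direction: B = 4 × 1.62×10⁻⁶ = 6.50×10⁻⁶ T.

B ≈ 6.50 μT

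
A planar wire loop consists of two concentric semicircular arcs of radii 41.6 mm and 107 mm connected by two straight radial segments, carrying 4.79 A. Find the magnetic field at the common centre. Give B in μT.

B ≈ 22.1 μT

The radial connectors point toward the centre, so dl × r̂ = 0 and they contribute nothing.
Each semicircle gives μ₀I/(4R): inner arc 3.62×10⁻⁵ T, outer arc 1.41×10⁻⁵ T.
The two arcs carry current in opposite angular senses, so their fields oppose: B = |3.62×10⁻⁵ − 1.41×10⁻⁵| = 2.21×10⁻⁵ T.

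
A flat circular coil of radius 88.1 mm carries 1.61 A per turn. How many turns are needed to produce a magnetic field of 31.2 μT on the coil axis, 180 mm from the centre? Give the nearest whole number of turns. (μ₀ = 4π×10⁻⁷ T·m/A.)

N = 32

For an N-turn coil, B = Nμ₀IR²/[2(R²+z²)^(3/2)]. A single turn gives B₁ = 9.76×10⁻⁷ T with R = 0.0881 m, z = 0.18 m.
N = B/B₁ = 3.12×10⁻⁵ / 9.76×10⁻⁷ = 31.98.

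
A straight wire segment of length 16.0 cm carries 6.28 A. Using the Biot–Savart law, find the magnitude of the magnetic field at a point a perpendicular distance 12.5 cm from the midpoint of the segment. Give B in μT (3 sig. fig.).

For a finite straight segment, B = (μ₀I/4πd)(sinθ₁ + sinθ₂), where θ₁, θ₂ are the angles from the perpendicular to each end.
The perpendicular from the point meets the wire at its midpoint, so each end is L/2 = 0.08 m away along the wire.
sinθ₁ = 0.08/√(0.08²+0.125²) = 0.5391; sinθ₂ = 0.08/√(0.08²+0.125²) = 0.5391.
B = (4π×10⁻⁷ × 6.28) / (4π × 0.125) × (0.5391 + 0.5391) = 5.42×10⁻⁶ T.

B ≈ 5.42 μT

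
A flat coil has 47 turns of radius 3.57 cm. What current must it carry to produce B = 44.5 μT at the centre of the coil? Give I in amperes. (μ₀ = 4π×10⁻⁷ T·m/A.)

For an N-turn coil, B = Nμ₀I/(2R) with R = 0.0357 m, so I = 2RB/(Nμ₀) = 2 × 0.0357 × 4.45×10⁻⁵ / (47 × 4π×10⁻⁷) = 5.38×10⁻² A.

I ≈ 0.0538 A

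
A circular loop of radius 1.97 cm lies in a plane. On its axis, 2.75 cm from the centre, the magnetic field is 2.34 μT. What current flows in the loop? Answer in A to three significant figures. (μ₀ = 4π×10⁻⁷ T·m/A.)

On the axis of a loop, B = μ₀IR²/[2(R²+z²)^(3/2)], so I = 2B(R²+z²)^(3/2)/(μ₀R²).
R² + z² = 0.0003881 + 0.0007562 = 0.001144 m²; raised to 3/2 gives 3.87×10⁻⁵ m³.
I = 2 × 2.34×10⁻⁶ × 3.87×10⁻⁵ / (1.26×10⁻⁶ × 0.0003881) = 0.371 A.

I ≈ 0.371 A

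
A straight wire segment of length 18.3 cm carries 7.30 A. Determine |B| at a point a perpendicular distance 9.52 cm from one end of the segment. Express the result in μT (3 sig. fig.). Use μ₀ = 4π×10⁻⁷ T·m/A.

For a finite straight segment, B = (μ₀I/4πd)(sinθ₁ + sinθ₂), where θ₁, θ₂ are the angles from the perpendicular to each end.
The perpendicular foot is at one end, so the two end-offsets along the wire are 0 and L = 0.183 m.
sinθ₁ = 0/√(0²+0.0952²) = 0.0000; sinθ₂ = 0.183/√(0.183²+0.0952²) = 0.8871.
B = (4π×10⁻⁷ × 7.30) / (4π × 0.0952) × (0.0000 + 0.8871) = 6.80×10⁻⁶ T.

B ≈ 6.80 μT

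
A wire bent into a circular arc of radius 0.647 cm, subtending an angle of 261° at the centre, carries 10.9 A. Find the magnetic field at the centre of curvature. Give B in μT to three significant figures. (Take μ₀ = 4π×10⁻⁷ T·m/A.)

The Biot–Savart field of a circular arc at its centre is B = μ₀Iφ/(4πR), with φ = 4.555 rad.
B = (4π×10⁻⁷ × 10.9 × 4.555) / (4π × 0.00647) = 7.67×10⁻⁴ T.

B ≈ 767 μT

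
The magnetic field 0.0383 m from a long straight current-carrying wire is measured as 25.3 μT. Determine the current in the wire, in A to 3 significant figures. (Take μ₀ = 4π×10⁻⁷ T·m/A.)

For a long straight wire B = μ₀I/(2πd), so I = 2πdB/μ₀.
I = 2π × 0.0383 × 2.53×10⁻⁵ / (4π×10⁻⁷) = 4.84 A.

I ≈ 4.84 A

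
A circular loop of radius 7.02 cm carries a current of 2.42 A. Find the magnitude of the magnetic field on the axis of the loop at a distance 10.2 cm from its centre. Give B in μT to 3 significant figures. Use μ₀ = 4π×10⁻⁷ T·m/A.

On the axis of a circular loop, B = μ₀IR² / [2(R²+z²)^(3/2)].
R² + z² = (0.0702)² + (0.102)² = 0.01533 m², and (R²+z²)^(3/2) = 1.90×10⁻³ m³.
B = (4π×10⁻⁷ × 2.42 × 0.004928) / (2 × 1.90×10⁻³) = 3.95×10⁻⁶ T.

B ≈ 3.95 μT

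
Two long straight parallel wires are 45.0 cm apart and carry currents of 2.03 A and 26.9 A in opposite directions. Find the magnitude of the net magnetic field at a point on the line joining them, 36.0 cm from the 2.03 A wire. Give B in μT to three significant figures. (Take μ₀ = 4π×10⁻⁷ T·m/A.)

B ≈ 60.9 μT

Each long wire gives B = μ₀I/(2πd). Distances are d₁ = 0.36 m and d₂ = 0.09 m.
B₁ = 1.13×10⁻⁶ T, B₂ = 5.98×10⁻⁵ T.
Between antiparallel currents both contributions point the same way, so they add. B = B₁ + B₂ = 1.13×10⁻⁶ + 5.98×10⁻⁵ = 6.09×10⁻⁵ T.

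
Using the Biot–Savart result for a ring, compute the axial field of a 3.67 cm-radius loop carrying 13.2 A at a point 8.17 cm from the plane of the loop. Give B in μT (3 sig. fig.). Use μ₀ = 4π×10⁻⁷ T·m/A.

B ≈ 15.5 μT

On the axis of a circular loop, B = μ₀IR² / [2(R²+z²)^(3/2)].
R² + z² = (0.0367)² + (0.0817)² = 0.008022 m², and (R²+z²)^(3/2) = 7.18×10⁻⁴ m³.
B = (4π×10⁻⁷ × 13.2 × 0.001347) / (2 × 7.18×10⁻⁴) = 1.55×10⁻⁵ T.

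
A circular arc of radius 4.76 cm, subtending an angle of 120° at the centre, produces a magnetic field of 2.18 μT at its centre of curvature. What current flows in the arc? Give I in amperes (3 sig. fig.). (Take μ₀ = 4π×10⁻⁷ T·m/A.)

I ≈ 0.495 A

For a circular arc, B = μ₀Iφ/(4πR) with φ in radians; here φ = 2.094 rad.
So I = 4πRB/(μ₀φ) = 4π × 0.0476 × 2.18×10⁻⁶ / (4π×10⁻⁷ × 2.094) = 0.495 A.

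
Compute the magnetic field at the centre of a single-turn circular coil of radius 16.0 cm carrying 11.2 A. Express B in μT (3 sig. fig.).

B ≈ 44.0 μT

At the centre of a circular loop the Biot–Savart law gives B = μ₀I/(2R).
B = (4π×10⁻⁷ × 11.2) / (2 × 0.16) = 4.40×10⁻⁵ T.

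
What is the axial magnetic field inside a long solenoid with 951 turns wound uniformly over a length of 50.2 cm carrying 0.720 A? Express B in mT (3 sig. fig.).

B ≈ 1.71 mT

Inside a long solenoid, B = μ₀nI with n = 1894 turns/m.
B = 4π×10⁻⁷ × 1894 × 0.720 = 1.71×10⁻³ T.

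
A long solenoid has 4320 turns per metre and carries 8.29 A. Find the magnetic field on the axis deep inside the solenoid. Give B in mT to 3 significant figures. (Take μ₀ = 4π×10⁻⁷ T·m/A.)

Inside a long solenoid, B = μ₀nI with n = 4320 turns/m.
B = 4π×10⁻⁷ × 4320 × 8.29 = 4.50×10⁻² T.

B ≈ 45.0 mT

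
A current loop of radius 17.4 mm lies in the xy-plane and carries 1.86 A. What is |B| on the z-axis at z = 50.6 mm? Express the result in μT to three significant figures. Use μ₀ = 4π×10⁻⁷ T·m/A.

On the axis of a circular loop, B = μ₀IR² / [2(R²+z²)^(3/2)].
R² + z² = (0.0174)² + (0.0506)² = 0.002863 m², and (R²+z²)^(3/2) = 1.53×10⁻⁴ m³.
B = (4π×10⁻⁷ × 1.86 × 0.0003028) / (2 × 1.53×10⁻⁴) = 2.31×10⁻⁶ T.

B ≈ 2.31 μT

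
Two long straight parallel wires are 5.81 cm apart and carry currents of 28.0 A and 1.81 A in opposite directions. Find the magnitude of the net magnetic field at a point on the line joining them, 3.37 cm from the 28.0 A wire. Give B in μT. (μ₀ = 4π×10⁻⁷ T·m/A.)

B ≈ 181 μT

Each long wire gives B = μ₀I/(2πd). Distances are d₁ = 0.0337 m and d₂ = 0.0244 m.
B₁ = 1.66×10⁻⁴ T, B₂ = 1.48×10⁻⁵ T.
Between antiparallel currents both contributions point the same way, so they add. B = B₁ + B₂ = 1.66×10⁻⁴ + 1.48×10⁻⁵ = 1.81×10⁻⁴ T.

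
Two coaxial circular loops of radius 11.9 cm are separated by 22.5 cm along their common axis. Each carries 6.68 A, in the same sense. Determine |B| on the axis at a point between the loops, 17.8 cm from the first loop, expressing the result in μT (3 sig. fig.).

Each loop contributes B = μ₀IR²/[2(R²+z²)^(3/2)] on the axis, with z measured from that loop.
Loop 1 (z = 0.178 m): B₁ = 6.05×10⁻⁶ T. Loop 2 (z = 0.047 m): B₂ = 2.84×10⁻⁵ T.
The fields add: B = B₁ + B₂ = 3.44×10⁻⁵ T.

B ≈ 34.4 μT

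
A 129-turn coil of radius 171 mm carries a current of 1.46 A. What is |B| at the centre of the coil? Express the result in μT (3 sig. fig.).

For an N-turn flat coil, B = Nμ₀I/(2R) with R = 0.171 m.
B = 129 × 5.36×10⁻⁶ T = 6.92×10⁻⁴ T.

B ≈ 692 μT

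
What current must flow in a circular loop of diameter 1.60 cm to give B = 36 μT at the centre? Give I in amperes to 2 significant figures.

I ≈ 0.46 A

At the centre of a circular loop B = μ₀I/(2R), so I = 2RB/μ₀.
With R = 0.008 m, I = 2 × 0.008 × 3.60×10⁻⁵ / (4π×10⁻⁷) = 0.458 A.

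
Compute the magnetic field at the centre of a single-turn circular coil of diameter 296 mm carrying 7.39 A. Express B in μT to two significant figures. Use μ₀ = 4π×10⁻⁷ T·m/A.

At the centre of a circular loop the Biot–Savart law gives B = μ₀I/(2R) (so R = 0.148 m).
B = (4π×10⁻⁷ × 7.39) / (2 × 0.148) = 3.14×10⁻⁵ T.

B ≈ 31 μT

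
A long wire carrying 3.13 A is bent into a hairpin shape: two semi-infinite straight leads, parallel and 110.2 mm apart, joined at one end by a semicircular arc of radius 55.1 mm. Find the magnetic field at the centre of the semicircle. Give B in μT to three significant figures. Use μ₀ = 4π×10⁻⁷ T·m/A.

B ≈ 29.2 μT

The semicircular arc contributes B_arc = μ₀I·π/(4πR) = μ₀I/(4R) = 1.78×10⁻⁵ T.
Each semi-infinite lead is at perpendicular distance R = 0.0551 m from the centre, with the perpendicular foot at its near end, so it contributes μ₀I/(4πR); both point the same way, together 1.14×10⁻⁵ T.
Arc and leads all point the same direction: B = 1.78×10⁻⁵ + 1.14×10⁻⁵ = 2.92×10⁻⁵ T.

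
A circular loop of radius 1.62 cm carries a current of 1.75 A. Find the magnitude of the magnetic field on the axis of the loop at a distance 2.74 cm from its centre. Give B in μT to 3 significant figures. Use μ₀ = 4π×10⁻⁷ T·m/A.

B ≈ 8.95 μT

On the axis of a circular loop, B = μ₀IR² / [2(R²+z²)^(3/2)].
R² + z² = (0.0162)² + (0.0274)² = 0.001013 m², and (R²+z²)^(3/2) = 3.23×10⁻⁵ m³.
B = (4π×10⁻⁷ × 1.75 × 0.0002624) / (2 × 3.23×10⁻⁵) = 8.95×10⁻⁶ T.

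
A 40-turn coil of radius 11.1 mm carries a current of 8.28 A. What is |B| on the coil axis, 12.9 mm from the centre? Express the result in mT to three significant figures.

B ≈ 5.20 mT

For an N-turn flat coil, B = Nμ₀IR²/[2(R²+z²)^(3/2)] with R = 0.0111 m, z = 0.0129 m.
B = 40 × 1.30×10⁻⁴ T = 5.20×10⁻³ T.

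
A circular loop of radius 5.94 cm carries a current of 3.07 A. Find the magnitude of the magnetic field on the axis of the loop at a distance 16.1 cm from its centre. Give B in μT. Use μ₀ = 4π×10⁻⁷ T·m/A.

B ≈ 1.35 μT

On the axis of a circular loop, B = μ₀IR² / [2(R²+z²)^(3/2)].
R² + z² = (0.0594)² + (0.161)² = 0.02945 m², and (R²+z²)^(3/2) = 5.05×10⁻³ m³.
B = (4π×10⁻⁷ × 3.07 × 0.003528) / (2 × 5.05×10⁻³) = 1.35×10⁻⁶ T.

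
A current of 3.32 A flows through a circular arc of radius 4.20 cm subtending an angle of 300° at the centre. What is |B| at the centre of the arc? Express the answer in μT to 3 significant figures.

B ≈ 41.4 μT

The Biot–Savart field of a circular arc at its centre is B = μ₀Iφ/(4πR), with φ = 5.236 rad.
B = (4π×10⁻⁷ × 3.32 × 5.236) / (4π × 0.042) = 4.14×10⁻⁵ T.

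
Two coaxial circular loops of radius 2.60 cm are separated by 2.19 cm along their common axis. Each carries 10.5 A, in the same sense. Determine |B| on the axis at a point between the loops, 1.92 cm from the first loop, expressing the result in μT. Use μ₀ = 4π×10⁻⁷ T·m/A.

B ≈ 382 μT

Each loop contributes B = μ₀IR²/[2(R²+z²)^(3/2)] on the axis, with z measured from that loop.
Loop 1 (z = 0.0192 m): B₁ = 1.32×10⁻⁴ T. Loop 2 (z = 0.0027 m): B₂ = 2.50×10⁻⁴ T.
The fields add: B = B₁ + B₂ = 3.82×10⁻⁴ T.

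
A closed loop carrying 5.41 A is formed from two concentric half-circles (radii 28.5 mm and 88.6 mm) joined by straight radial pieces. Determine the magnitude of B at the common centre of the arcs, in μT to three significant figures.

The radial connectors point toward the centre, so dl × r̂ = 0 and they contribute nothing.
Each semicircle gives μ₀I/(4R): inner arc 5.96×10⁻⁵ T, outer arc 1.92×10⁻⁵ T.
The two arcs carry current in opposite angular senses, so their fields oppose: B = |5.96×10⁻⁵ − 1.92×10⁻⁵| = 4.05×10⁻⁵ T.

B ≈ 40.5 μT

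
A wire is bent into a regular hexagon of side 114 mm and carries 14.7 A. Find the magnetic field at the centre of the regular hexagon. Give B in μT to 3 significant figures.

B ≈ 89.3 μT

Each side is a finite straight segment at perpendicular distance d = a/(2 tan(π/6)) = 0.09873 m from the centre, with end-angles ±π/6.
One side contributes B₁ = (μ₀I/4πd)·2 sin(π/6) = 1.49×10⁻⁵ T.
All 6 sides add in the same direction: B = 6 × 1.49×10⁻⁵ = 8.93×10⁻⁵ T.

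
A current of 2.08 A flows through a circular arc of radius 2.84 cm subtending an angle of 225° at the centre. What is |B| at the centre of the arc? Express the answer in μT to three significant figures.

The Biot–Savart field of a circular arc at its centre is B = μ₀Iφ/(4πR), with φ = 3.927 rad.
B = (4π×10⁻⁷ × 2.08 × 3.927) / (4π × 0.0284) = 2.88×10⁻⁵ T.

B ≈ 28.8 μT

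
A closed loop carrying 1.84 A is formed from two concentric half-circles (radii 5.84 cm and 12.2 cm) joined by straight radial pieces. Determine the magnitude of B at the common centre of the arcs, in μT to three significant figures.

The radial connectors point toward the centre, so dl × r̂ = 0 and they contribute nothing.
Each semicircle gives μ₀I/(4R): inner arc 9.90×10⁻⁶ T, outer arc 4.74×10⁻⁶ T.
The two arcs carry current in opposite angular senses, so their fields oppose: B = |9.90×10⁻⁶ − 4.74×10⁻⁶| = 5.16×10⁻⁶ T.

B ≈ 5.16 μT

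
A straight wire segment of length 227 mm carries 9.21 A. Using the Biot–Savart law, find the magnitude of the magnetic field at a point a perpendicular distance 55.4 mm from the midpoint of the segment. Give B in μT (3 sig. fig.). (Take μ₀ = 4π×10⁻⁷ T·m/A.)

B ≈ 29.9 μT

For a finite straight segment, B = (μ₀I/4πd)(sinθ₁ + sinθ₂), where θ₁, θ₂ are the angles from the perpendicular to each end.
The perpendicular from the point meets the wire at its midpoint, so each end is L/2 = 0.1135 m away along the wire.
sinθ₁ = 0.1135/√(0.1135²+0.0554²) = 0.8987; sinθ₂ = 0.1135/√(0.1135²+0.0554²) = 0.8987.
B = (4π×10⁻⁷ × 9.21) / (4π × 0.0554) × (0.8987 + 0.8987) = 2.99×10⁻⁵ T.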